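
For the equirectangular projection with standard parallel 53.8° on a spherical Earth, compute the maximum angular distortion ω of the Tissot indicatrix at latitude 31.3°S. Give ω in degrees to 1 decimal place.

21.0°

In the equirectangular projection with standard parallel φ₀ = 53.8° (x = Rλ cos φ₀, y = Rφ), meridians are true-scale (h = 1) and the parallel scale is k = cos φ₀ / cos φ.
At 31.3°: h = 1.000, k = 0.6912; principal scales a = 1.000, b = 0.6912.
sin(ω/2) = (a − b)/(a + b) = 0.3088/1.691 = 0.1826, so ω = 2 arcsin(0.1826) ≈ 21.0°.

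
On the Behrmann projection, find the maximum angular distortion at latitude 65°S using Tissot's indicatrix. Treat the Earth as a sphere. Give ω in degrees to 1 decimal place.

76.0°

The Behrmann projection is cylindrical equal-area with φ₀ = 30°. A cylindrical equal-area projection with standard parallel φ₀ has meridian scale h = cos φ / cos φ₀ and parallel scale k = cos φ₀ / cos φ (so areas are preserved, h·k = 1).
At 65°: h = 0.4880, k = 2.049; principal scales a = 2.049, b = 0.4880.
sin(ω/2) = (a − b)/(a + b) = 1.561/2.537 = 0.6153, so ω = 2 arcsin(0.6153) ≈ 76.0°.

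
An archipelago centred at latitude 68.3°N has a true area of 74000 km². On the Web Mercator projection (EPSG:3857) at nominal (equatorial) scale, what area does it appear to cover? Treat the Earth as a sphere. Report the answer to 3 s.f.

Mercator is conformal, so the point scale is isotropic: h = k = sec φ = 1/cos φ.
Areal scale = k² = sec²φ = 1/cos²(68.3°) = 1/0.3697² = 7.315.
Apparent area = 74000 × 7.315 ≈ 541000 km².

541000 km²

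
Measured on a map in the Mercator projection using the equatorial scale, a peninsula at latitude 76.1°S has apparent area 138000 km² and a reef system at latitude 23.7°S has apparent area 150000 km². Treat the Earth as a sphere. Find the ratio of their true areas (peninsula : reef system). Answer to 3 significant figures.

Since Mercator area scale is 1/cos²φ, the true area equals the apparent area multiplied by cos²φ.
True area of peninsula: 138000 × cos²(76.1°) = 138000 × 0.05771 = 7964 km².
True area of reef system: 150000 × cos²(23.7°) = 150000 × 0.8384 = 125800 km².
Ratio = 7964 / 125800 ≈ 0.0633.

0.0633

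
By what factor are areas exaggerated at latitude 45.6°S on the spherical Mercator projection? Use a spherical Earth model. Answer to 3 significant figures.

Mercator is conformal, so the point scale is isotropic: h = k = sec φ = 1/cos φ.
Areal scale = k² = sec²φ = 1/cos²(45.6°) = 1/0.6997² = 2.043.

2.04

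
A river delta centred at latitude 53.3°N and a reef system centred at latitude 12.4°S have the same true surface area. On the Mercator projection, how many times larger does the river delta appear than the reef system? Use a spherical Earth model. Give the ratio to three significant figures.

Mercator areal scale is sec²φ.
At 53.3°: sec²(53.3°) = 1/0.5976² = 2.800.
At 12.4°: sec²(12.4°) = 1/0.9767² = 1.048.
Ratio = 2.800/1.048 = cos²(12.4°)/cos²(53.3°) ≈ 2.67.

2.67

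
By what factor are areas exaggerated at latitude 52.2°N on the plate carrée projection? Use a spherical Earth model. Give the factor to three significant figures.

1.63

For the equirectangular projection with φ₀ = 0 (plate carrée), h = 1 along meridians and k = sec φ along parallels.
Areal scale = h·k = 1 × sec φ; at 52.2°, h = 1.000, k = 1.632, so h·k = 1.632.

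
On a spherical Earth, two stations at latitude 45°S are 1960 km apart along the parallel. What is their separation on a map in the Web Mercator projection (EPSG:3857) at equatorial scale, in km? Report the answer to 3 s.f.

The Mercator projection is conformal; its linear scale factor is the same in every direction and equals sec φ = 1/cos φ.
Along the parallel, k = sec 45° = 1/0.7071 = 1.414.
Map distance = 1960 × 1.414 ≈ 2770 km.

2770 km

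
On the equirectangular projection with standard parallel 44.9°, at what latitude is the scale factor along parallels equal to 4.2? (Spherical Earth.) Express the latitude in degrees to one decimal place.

In the equirectangular projection with standard parallel φ₀ = 44.9° (x = Rλ cos φ₀, y = Rφ), meridians are true-scale (h = 1) and the parallel scale is k = cos φ₀ / cos φ.
k = cos φ₀ / cos φ = 4.2  ⇒  cos φ = cos 44.9° / 4.2 = 0.1687.
φ = arccos(0.1687) ≈ 80.3°.

80.3°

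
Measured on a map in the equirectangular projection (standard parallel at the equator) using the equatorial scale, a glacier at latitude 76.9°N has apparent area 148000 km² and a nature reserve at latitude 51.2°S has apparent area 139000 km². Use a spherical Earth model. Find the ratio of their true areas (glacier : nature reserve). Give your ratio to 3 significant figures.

Plate carrée has h = 1 and k = sec φ, giving areal scale sec φ; true area = (apparent area) · cos φ.
True area of glacier: 148000 × cos(76.9°) = 148000 × 0.2267 = 33540 km².
True area of nature reserve: 139000 × cos(51.2°) = 139000 × 0.6266 = 87100 km².
Ratio = 33540 / 87100 ≈ 0.385.

0.385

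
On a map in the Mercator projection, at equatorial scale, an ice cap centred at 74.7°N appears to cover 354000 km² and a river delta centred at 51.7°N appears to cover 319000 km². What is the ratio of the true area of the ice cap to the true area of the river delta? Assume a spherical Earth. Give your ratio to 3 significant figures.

0.201

Since Mercator area scale is 1/cos²φ, the true area equals the apparent area multiplied by cos²φ.
True area of ice cap: 354000 × cos²(74.7°) = 354000 × 0.06963 = 24650 km².
True area of river delta: 319000 × cos²(51.7°) = 319000 × 0.3841 = 122500 km².
Ratio = 24650 / 122500 ≈ 0.201.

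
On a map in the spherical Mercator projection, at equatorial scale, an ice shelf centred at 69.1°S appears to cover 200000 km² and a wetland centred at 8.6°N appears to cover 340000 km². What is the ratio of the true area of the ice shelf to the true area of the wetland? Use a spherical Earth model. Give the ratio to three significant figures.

0.0766

Mercator's areal exaggeration is sec²φ; hence true area = (apparent area) · cos²φ.
True area of ice shelf: 200000 × cos²(69.1°) = 200000 × 0.1273 = 25450 km².
True area of wetland: 340000 × cos²(8.6°) = 340000 × 0.9776 = 332400 km².
Ratio = 25450 / 332400 ≈ 0.0766.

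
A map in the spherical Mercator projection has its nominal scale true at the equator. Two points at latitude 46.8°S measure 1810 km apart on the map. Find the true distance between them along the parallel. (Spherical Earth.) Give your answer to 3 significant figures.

1240 km

Mercator is conformal, so the point scale is isotropic: h = k = sec φ = 1/cos φ.
Along the parallel at 46.8°, map distances are exaggerated by k = sec 46.8° = 1.461.
True distance = 1810 / 1.461 = 1810 × cos 46.8° ≈ 1240 km.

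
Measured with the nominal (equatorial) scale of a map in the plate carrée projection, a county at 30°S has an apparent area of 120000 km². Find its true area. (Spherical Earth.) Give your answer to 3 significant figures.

Plate carrée maps x = Rλ, y = Rφ. The meridian scale is h = 1 and the parallel scale is k = 1/cos φ = sec φ.
Areal scale = h·k = 1 × sec φ; at 30°, h = 1.000, k = 1.155, so h·k = 1.155.
True area = apparent / (areal scale) = 120000 / 1.155 ≈ 104000 km².

104000 km²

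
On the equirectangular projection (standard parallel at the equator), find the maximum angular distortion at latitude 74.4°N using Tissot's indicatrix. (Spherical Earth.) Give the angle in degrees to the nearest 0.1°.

Plate carrée maps x = Rλ, y = Rφ. The meridian scale is h = 1 and the parallel scale is k = 1/cos φ = sec φ.
At 74.4°: h = 1.000, k = 3.719; principal scales a = 3.719, b = 1.000.
sin(ω/2) = (a − b)/(a + b) = 2.719/4.719 = 0.5761, so ω = 2 arcsin(0.5761) ≈ 70.4°.

70.4°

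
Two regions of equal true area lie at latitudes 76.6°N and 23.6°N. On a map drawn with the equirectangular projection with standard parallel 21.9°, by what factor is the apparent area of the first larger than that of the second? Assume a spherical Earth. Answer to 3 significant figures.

3.95

The equidistant cylindrical projection with φ₀ = 21.9° has h = 1 (meridians true) and k = cos φ₀ / cos φ along parallels.
Areal scale at 76.6°: h·k = 1.000 × 4.004 = 4.004.
Areal scale at 23.6°: h·k = 1.000 × 1.013 = 1.013.
Ratio = 4.004/1.013 ≈ 3.95.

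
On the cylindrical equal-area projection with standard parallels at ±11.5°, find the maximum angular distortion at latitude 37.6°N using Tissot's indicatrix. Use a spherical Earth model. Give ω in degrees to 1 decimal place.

A cylindrical equal-area projection with standard parallel φ₀ has meridian scale h = cos φ / cos φ₀ and parallel scale k = cos φ₀ / cos φ (so areas are preserved, h·k = 1).
At 37.6°: h = 0.8085, k = 1.237; principal scales a = 1.237, b = 0.8085.
sin(ω/2) = (a − b)/(a + b) = 0.4283/2.045 = 0.2094, so ω = 2 arcsin(0.2094) ≈ 24.2°.

24.2°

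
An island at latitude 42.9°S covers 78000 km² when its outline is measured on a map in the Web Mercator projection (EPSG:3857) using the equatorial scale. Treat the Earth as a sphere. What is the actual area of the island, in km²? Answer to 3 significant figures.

41900 km²

Mercator is conformal, so the point scale is isotropic: h = k = sec φ = 1/cos φ.
Areal scale = k² = sec²φ = 1/cos²(42.9°) = 1/0.7325² = 1.864.
True area = apparent / (areal scale) = 78000 / 1.864 ≈ 41900 km².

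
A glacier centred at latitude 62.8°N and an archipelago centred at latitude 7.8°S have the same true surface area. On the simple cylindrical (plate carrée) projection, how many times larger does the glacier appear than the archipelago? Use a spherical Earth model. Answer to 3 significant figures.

For the equirectangular projection with φ₀ = 0 (plate carrée), h = 1 along meridians and k = sec φ along parallels.
Areal scale at 62.8°: h·k = 1.000 × 2.188 = 2.188.
Areal scale at 7.8°: h·k = 1.000 × 1.009 = 1.009.
Ratio = 2.188/1.009 ≈ 2.17.

2.17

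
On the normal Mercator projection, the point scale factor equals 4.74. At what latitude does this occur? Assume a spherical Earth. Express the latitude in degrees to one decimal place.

77.8°

Mercator scale is k = sec φ = 1/cos φ.
1/cos φ = 4.74  ⇒  cos φ = 0.2110  ⇒  φ = arccos(0.2110) ≈ 77.8°.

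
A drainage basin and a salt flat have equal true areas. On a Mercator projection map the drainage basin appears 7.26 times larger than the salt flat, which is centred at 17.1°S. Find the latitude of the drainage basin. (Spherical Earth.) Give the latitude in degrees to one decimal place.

69.2°

On Mercator, (apparent₁)/(apparent₂) = sec²φ₁ / sec²φ₂ when true areas are equal.
cos²φ₂ / cos²φ₁ = 7.26  ⇒  cos φ₁ = cos 17.1° / √7.26 = 0.9558/2.694 = 0.3547.
φ₁ = arccos(0.3547) ≈ 69.2°.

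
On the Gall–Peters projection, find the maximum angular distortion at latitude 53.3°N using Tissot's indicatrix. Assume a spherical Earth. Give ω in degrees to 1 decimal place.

Gall–Peters is a cylindrical equal-area projection with standard parallels at ±45°. A cylindrical equal-area projection with standard parallel φ₀ has meridian scale h = cos φ / cos φ₀ and parallel scale k = cos φ₀ / cos φ (so areas are preserved, h·k = 1).
At 53.3°: h = 0.8452, k = 1.183; principal scales a = 1.183, b = 0.8452.
sin(ω/2) = (a − b)/(a + b) = 0.3380/2.028 = 0.1666, so ω = 2 arcsin(0.1666) ≈ 19.2°.

19.2°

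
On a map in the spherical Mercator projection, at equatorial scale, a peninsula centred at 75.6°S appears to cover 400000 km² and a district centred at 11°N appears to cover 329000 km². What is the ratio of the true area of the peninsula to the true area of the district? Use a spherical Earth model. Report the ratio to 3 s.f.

0.0780

Mercator's areal exaggeration is sec²φ; hence true area = (apparent area) · cos²φ.
True area of peninsula: 400000 × cos²(75.6°) = 400000 × 0.06185 = 24740 km².
True area of district: 329000 × cos²(11°) = 329000 × 0.9636 = 317000 km².
Ratio = 24740 / 317000 ≈ 0.0780.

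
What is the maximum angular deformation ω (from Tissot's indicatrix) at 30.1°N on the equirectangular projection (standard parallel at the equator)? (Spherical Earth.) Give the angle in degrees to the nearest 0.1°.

In the plate carrée (x = Rλ, y = Rφ), meridians are true-scale (h = 1) and parallels are stretched by k = sec φ.
At 30.1°: h = 1.000, k = 1.156; principal scales a = 1.156, b = 1.000.
sin(ω/2) = (a − b)/(a + b) = 0.1559/2.156 = 0.07230, so ω = 2 arcsin(0.07230) ≈ 8.3°.

8.3°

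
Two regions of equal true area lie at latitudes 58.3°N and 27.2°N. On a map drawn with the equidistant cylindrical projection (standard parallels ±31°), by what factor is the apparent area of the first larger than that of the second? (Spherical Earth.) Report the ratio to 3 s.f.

1.69

The equidistant cylindrical projection with φ₀ = 31° has h = 1 (meridians true) and k = cos φ₀ / cos φ along parallels.
Areal scale at 58.3°: h·k = 1.000 × 1.631 = 1.631.
Areal scale at 27.2°: h·k = 1.000 × 0.9637 = 0.9637.
Ratio = 1.631/0.9637 ≈ 1.69.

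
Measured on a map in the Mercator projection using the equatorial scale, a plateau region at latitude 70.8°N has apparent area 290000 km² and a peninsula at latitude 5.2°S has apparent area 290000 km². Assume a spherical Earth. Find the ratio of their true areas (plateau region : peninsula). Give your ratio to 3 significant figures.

Since Mercator area scale is 1/cos²φ, the true area equals the apparent area multiplied by cos²φ.
True area of plateau region: 290000 × cos²(70.8°) = 290000 × 0.1082 = 31360 km².
True area of peninsula: 290000 × cos²(5.2°) = 290000 × 0.9918 = 287600 km².
Ratio = 31360 / 287600 ≈ 0.109.

0.109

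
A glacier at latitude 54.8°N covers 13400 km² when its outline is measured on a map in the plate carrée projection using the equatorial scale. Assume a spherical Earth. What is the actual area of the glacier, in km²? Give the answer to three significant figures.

In the plate carrée (x = Rλ, y = Rφ), meridians are true-scale (h = 1) and parallels are stretched by k = sec φ.
Areal scale = h·k = 1 × sec φ; at 54.8°, h = 1.000, k = 1.735, so h·k = 1.735.
True area = apparent / (areal scale) = 13400 / 1.735 ≈ 7720 km².

7720 km²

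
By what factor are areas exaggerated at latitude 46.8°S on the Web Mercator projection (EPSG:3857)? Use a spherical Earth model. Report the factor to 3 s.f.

Mercator is conformal, so the point scale is isotropic: h = k = sec φ = 1/cos φ.
Areal scale = k² = sec²φ = 1/cos²(46.8°) = 1/0.6845² = 2.134.

2.13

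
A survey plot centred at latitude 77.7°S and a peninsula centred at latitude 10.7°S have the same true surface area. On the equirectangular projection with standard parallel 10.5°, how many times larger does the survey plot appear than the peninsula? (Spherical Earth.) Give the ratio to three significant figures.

With standard parallel φ₀ = 10.5°, the equirectangular projection gives x = Rλ cos φ₀, y = Rφ, so h = 1 and k = cos 10.5° / cos φ.
Areal scale at 77.7°: h·k = 1.000 × 4.616 = 4.616.
Areal scale at 10.7°: h·k = 1.000 × 1.001 = 1.001.
Ratio = 4.616/1.001 ≈ 4.61.

4.61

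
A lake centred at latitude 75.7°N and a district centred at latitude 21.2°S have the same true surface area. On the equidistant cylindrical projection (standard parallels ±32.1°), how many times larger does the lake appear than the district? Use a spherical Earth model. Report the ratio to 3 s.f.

The equidistant cylindrical projection with φ₀ = 32.1° has h = 1 (meridians true) and k = cos φ₀ / cos φ along parallels.
Areal scale at 75.7°: h·k = 1.000 × 3.430 = 3.430.
Areal scale at 21.2°: h·k = 1.000 × 0.9086 = 0.9086.
Ratio = 3.430/0.9086 ≈ 3.77.

3.77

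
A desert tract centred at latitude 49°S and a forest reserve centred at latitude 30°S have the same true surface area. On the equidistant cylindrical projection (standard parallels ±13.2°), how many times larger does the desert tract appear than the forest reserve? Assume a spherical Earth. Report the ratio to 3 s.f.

The equidistant cylindrical projection with φ₀ = 13.2° has h = 1 (meridians true) and k = cos φ₀ / cos φ along parallels.
Areal scale at 49°: h·k = 1.000 × 1.484 = 1.484.
Areal scale at 30°: h·k = 1.000 × 1.124 = 1.124.
Ratio = 1.484/1.124 ≈ 1.32.

1.32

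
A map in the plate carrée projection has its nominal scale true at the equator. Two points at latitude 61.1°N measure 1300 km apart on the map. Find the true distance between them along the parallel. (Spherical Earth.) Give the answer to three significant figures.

628 km

In the plate carrée (x = Rλ, y = Rφ), meridians are true-scale (h = 1) and parallels are stretched by k = sec φ.
Along the parallel at 61.1°, map distances are exaggerated by k = sec 61.1° = 2.069.
True distance = 1300 / 2.069 = 1300 × cos 61.1° ≈ 628 km.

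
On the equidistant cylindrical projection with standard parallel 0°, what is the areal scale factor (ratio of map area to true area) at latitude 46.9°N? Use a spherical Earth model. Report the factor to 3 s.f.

In the plate carrée (x = Rλ, y = Rφ), meridians are true-scale (h = 1) and parallels are stretched by k = sec φ.
Areal scale = h·k = 1 × sec φ; at 46.9°, h = 1.000, k = 1.464, so h·k = 1.464.

1.46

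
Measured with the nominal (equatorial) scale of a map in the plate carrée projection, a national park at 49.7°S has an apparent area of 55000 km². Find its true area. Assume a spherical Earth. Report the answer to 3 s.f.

35600 km²

Plate carrée maps x = Rλ, y = Rφ. The meridian scale is h = 1 and the parallel scale is k = 1/cos φ = sec φ.
Areal scale = h·k = 1 × sec φ; at 49.7°, h = 1.000, k = 1.546, so h·k = 1.546.
True area = apparent / (areal scale) = 55000 / 1.546 ≈ 35600 km².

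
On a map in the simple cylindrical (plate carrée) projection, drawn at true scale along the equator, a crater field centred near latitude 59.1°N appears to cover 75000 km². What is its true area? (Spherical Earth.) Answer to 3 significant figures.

For the equirectangular projection with φ₀ = 0 (plate carrée), h = 1 along meridians and k = sec φ along parallels.
Areal scale = h·k = 1 × sec φ; at 59.1°, h = 1.000, k = 1.947, so h·k = 1.947.
True area = apparent / (areal scale) = 75000 / 1.947 ≈ 38500 km².

38500 km²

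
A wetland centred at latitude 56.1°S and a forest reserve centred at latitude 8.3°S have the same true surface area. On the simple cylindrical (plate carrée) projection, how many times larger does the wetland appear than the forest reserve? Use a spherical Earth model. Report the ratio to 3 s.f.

1.77

For the equirectangular projection with φ₀ = 0 (plate carrée), h = 1 along meridians and k = sec φ along parallels.
Areal scale at 56.1°: h·k = 1.000 × 1.793 = 1.793.
Areal scale at 8.3°: h·k = 1.000 × 1.011 = 1.011.
Ratio = 1.793/1.011 ≈ 1.77.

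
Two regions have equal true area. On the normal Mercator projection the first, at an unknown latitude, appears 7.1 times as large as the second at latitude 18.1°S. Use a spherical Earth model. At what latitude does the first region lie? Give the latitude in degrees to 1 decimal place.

For equal true areas on Mercator, apparent areas scale as sec²φ, so the ratio is cos²φ₂ / cos²φ₁.
cos²φ₂ / cos²φ₁ = 7.1  ⇒  cos φ₁ = cos 18.1° / √7.1 = 0.9505/2.665 = 0.3567.
φ₁ = arccos(0.3567) ≈ 69.1°.

69.1°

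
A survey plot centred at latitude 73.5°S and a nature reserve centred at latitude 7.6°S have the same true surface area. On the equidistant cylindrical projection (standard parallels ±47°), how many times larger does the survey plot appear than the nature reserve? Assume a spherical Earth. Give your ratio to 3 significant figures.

With standard parallel φ₀ = 47°, the equirectangular projection gives x = Rλ cos φ₀, y = Rφ, so h = 1 and k = cos 47° / cos φ.
Areal scale at 73.5°: h·k = 1.000 × 2.401 = 2.401.
Areal scale at 7.6°: h·k = 1.000 × 0.6880 = 0.6880.
Ratio = 2.401/0.6880 ≈ 3.49.

3.49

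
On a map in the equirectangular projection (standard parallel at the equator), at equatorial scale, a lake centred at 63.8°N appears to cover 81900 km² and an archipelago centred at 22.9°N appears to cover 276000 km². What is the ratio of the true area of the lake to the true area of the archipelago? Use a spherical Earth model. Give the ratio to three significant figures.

Plate carrée has h = 1 and k = sec φ, giving areal scale sec φ; true area = (apparent area) · cos φ.
True area of lake: 81900 × cos(63.8°) = 81900 × 0.4415 = 36160 km².
True area of archipelago: 276000 × cos(22.9°) = 276000 × 0.9212 = 254200 km².
Ratio = 36160 / 254200 ≈ 0.142.

0.142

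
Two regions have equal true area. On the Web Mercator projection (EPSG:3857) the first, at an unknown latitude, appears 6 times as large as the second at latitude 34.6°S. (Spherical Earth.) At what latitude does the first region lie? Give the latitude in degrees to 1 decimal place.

70.4°

Mercator areal scale is sec²φ, so apparent-area ratio = sec²φ₁ / sec²φ₂ = cos²φ₂ / cos²φ₁.
cos²φ₂ / cos²φ₁ = 6  ⇒  cos φ₁ = cos 34.6° / √6 = 0.8231/2.449 = 0.3360.
φ₁ = arccos(0.3360) ≈ 70.4°.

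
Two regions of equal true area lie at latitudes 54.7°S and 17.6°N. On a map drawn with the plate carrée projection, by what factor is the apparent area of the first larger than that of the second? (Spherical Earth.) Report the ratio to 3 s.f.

Plate carrée maps x = Rλ, y = Rφ. The meridian scale is h = 1 and the parallel scale is k = 1/cos φ = sec φ.
Areal scale at 54.7°: h·k = 1.000 × 1.731 = 1.731.
Areal scale at 17.6°: h·k = 1.000 × 1.049 = 1.049.
Ratio = 1.731/1.049 ≈ 1.65.

1.65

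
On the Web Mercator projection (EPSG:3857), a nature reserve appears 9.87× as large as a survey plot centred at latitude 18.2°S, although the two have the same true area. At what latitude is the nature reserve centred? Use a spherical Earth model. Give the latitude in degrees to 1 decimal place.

For equal true areas on Mercator, apparent areas scale as sec²φ, so the ratio is cos²φ₂ / cos²φ₁.
cos²φ₂ / cos²φ₁ = 9.87  ⇒  cos φ₁ = cos 18.2° / √9.87 = 0.9500/3.142 = 0.3024.
φ₁ = arccos(0.3024) ≈ 72.4°.

72.4°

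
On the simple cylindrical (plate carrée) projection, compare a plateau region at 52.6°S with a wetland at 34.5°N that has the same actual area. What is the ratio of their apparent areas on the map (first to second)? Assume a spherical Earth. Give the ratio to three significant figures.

Plate carrée maps x = Rλ, y = Rφ. The meridian scale is h = 1 and the parallel scale is k = 1/cos φ = sec φ.
Areal scale at 52.6°: h·k = 1.000 × 1.646 = 1.646.
Areal scale at 34.5°: h·k = 1.000 × 1.213 = 1.213.
Ratio = 1.646/1.213 ≈ 1.36.

1.36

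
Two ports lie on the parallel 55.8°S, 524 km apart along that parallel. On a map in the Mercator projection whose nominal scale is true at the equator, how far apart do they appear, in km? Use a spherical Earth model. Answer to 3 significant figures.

932 km

For Mercator, h = k = sec φ (a conformal cylindrical projection has a single point scale, 1/cos φ).
Along the parallel, k = sec 55.8° = 1/0.5621 = 1.779.
Map distance = 524 × 1.779 ≈ 932 km.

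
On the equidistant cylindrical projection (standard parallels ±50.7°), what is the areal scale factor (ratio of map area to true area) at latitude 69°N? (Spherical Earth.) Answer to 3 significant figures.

The equidistant cylindrical projection with φ₀ = 50.7° has h = 1 (meridians true) and k = cos φ₀ / cos φ along parallels.
Areal scale = h·k = 1 × cos φ₀ / cos φ; at 69°, h = 1.000, k = 1.767, so h·k = 1.767.

1.77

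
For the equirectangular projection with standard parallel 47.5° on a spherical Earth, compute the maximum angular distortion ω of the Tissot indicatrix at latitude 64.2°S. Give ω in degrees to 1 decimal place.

25.0°

The equidistant cylindrical projection with φ₀ = 47.5° has h = 1 (meridians true) and k = cos φ₀ / cos φ along parallels.
At 64.2°: h = 1.000, k = 1.552; principal scales a = 1.552, b = 1.000.
sin(ω/2) = (a − b)/(a + b) = 0.5523/2.552 = 0.2164, so ω = 2 arcsin(0.2164) ≈ 25.0°.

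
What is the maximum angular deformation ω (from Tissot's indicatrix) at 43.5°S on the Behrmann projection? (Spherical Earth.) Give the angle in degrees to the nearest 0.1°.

20.2°

Behrmann is a cylindrical equal-area projection with standard parallels at ±30°. For cylindrical equal-area with standard parallel φ₀, h = cos φ / cos φ₀ and k = cos φ₀ / cos φ, so h·k = 1.
At 43.5°: h = 0.8376, k = 1.194; principal scales a = 1.194, b = 0.8376.
sin(ω/2) = (a − b)/(a + b) = 0.3563/2.031 = 0.1754, so ω = 2 arcsin(0.1754) ≈ 20.2°.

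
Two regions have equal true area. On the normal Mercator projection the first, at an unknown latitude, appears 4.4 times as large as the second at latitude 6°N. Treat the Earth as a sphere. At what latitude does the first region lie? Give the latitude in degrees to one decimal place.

61.7°

For equal true areas on Mercator, apparent areas scale as sec²φ, so the ratio is cos²φ₂ / cos²φ₁.
cos²φ₂ / cos²φ₁ = 4.4  ⇒  cos φ₁ = cos 6° / √4.4 = 0.9945/2.098 = 0.4741.
φ₁ = arccos(0.4741) ≈ 61.7°.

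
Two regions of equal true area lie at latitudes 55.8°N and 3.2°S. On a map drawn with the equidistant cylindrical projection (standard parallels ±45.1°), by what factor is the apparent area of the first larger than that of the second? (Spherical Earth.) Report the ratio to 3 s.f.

With standard parallel φ₀ = 45.1°, the equirectangular projection gives x = Rλ cos φ₀, y = Rφ, so h = 1 and k = cos 45.1° / cos φ.
Areal scale at 55.8°: h·k = 1.000 × 1.256 = 1.256.
Areal scale at 3.2°: h·k = 1.000 × 0.7070 = 0.7070.
Ratio = 1.256/0.7070 ≈ 1.78.

1.78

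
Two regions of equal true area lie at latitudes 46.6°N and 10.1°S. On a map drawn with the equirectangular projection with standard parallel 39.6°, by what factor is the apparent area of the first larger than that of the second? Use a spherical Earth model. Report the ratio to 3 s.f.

In the equirectangular projection with standard parallel φ₀ = 39.6° (x = Rλ cos φ₀, y = Rφ), meridians are true-scale (h = 1) and the parallel scale is k = cos φ₀ / cos φ.
Areal scale at 46.6°: h·k = 1.000 × 1.121 = 1.121.
Areal scale at 10.1°: h·k = 1.000 × 0.7826 = 0.7826.
Ratio = 1.121/0.7826 ≈ 1.43.

1.43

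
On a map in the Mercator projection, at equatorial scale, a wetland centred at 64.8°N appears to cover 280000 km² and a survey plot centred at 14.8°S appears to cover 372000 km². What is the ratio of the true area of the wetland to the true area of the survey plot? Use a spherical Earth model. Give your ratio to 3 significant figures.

Since Mercator area scale is 1/cos²φ, the true area equals the apparent area multiplied by cos²φ.
True area of wetland: 280000 × cos²(64.8°) = 280000 × 0.1813 = 50760 km².
True area of survey plot: 372000 × cos²(14.8°) = 372000 × 0.9347 = 347700 km².
Ratio = 50760 / 347700 ≈ 0.146.

0.146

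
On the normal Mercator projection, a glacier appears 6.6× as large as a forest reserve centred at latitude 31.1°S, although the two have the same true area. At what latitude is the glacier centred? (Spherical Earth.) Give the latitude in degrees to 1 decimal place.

For equal true areas on Mercator, apparent areas scale as sec²φ, so the ratio is cos²φ₂ / cos²φ₁.
cos²φ₂ / cos²φ₁ = 6.6  ⇒  cos φ₁ = cos 31.1° / √6.6 = 0.8563/2.569 = 0.3333.
φ₁ = arccos(0.3333) ≈ 70.5°.

70.5°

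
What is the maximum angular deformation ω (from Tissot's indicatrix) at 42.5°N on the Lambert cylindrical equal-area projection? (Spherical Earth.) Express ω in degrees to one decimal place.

34.4°

The Lambert cylindrical equal-area projection is the cylindrical equal-area projection with its standard parallel at the equator (φ₀ = 0). A cylindrical equal-area projection with standard parallel φ₀ has meridian scale h = cos φ / cos φ₀ and parallel scale k = cos φ₀ / cos φ (so areas are preserved, h·k = 1).
At 42.5°: h = 0.7373, k = 1.356; principal scales a = 1.356, b = 0.7373.
sin(ω/2) = (a − b)/(a + b) = 0.6191/2.094 = 0.2957, so ω = 2 arcsin(0.2957) ≈ 34.4°.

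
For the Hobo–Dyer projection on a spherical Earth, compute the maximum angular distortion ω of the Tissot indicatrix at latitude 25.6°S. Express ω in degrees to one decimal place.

14.6°

Hobo–Dyer is a cylindrical equal-area projection with standard parallels at ±37.5°. Cylindrical equal-area (φ₀ = 37.5°): h = cos φ / cos 37.5° along meridians, k = cos 37.5° / cos φ along parallels; h·k = 1.
At 25.6°: h = 1.137, k = 0.8797; principal scales a = 1.137, b = 0.8797.
sin(ω/2) = (a − b)/(a + b) = 0.2570/2.016 = 0.1275, so ω = 2 arcsin(0.1275) ≈ 14.6°.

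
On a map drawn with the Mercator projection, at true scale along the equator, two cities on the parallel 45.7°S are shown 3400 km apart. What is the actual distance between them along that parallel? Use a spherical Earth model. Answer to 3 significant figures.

2370 km

The Mercator projection is conformal; its linear scale factor is the same in every direction and equals sec φ = 1/cos φ.
Along the parallel at 45.7°, map distances are exaggerated by k = sec 45.7° = 1.432.
True distance = 3400 / 1.432 = 3400 × cos 45.7° ≈ 2370 km.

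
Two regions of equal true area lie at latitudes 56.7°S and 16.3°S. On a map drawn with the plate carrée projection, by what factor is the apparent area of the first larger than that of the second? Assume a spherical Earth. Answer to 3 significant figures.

In the plate carrée (x = Rλ, y = Rφ), meridians are true-scale (h = 1) and parallels are stretched by k = sec φ.
Areal scale at 56.7°: h·k = 1.000 × 1.821 = 1.821.
Areal scale at 16.3°: h·k = 1.000 × 1.042 = 1.042.
Ratio = 1.821/1.042 ≈ 1.75.

1.75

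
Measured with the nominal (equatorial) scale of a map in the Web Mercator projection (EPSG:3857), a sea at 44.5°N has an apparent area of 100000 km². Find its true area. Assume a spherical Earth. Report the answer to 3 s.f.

Mercator is conformal, so the point scale is isotropic: h = k = sec φ = 1/cos φ.
Areal scale = k² = sec²φ = 1/cos²(44.5°) = 1/0.7133² = 1.966.
True area = apparent / (areal scale) = 100000 / 1.966 ≈ 50900 km².

50900 km²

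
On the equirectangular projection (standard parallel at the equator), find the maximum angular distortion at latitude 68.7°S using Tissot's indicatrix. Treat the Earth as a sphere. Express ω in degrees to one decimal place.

55.7°

In the plate carrée (x = Rλ, y = Rφ), meridians are true-scale (h = 1) and parallels are stretched by k = sec φ.
At 68.7°: h = 1.000, k = 2.753; principal scales a = 2.753, b = 1.000.
sin(ω/2) = (a − b)/(a + b) = 1.753/3.753 = 0.4671, so ω = 2 arcsin(0.4671) ≈ 55.7°.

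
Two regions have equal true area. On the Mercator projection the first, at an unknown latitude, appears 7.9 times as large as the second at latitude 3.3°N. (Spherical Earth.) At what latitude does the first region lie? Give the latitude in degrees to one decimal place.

69.2°

For equal true areas on Mercator, apparent areas scale as sec²φ, so the ratio is cos²φ₂ / cos²φ₁.
cos²φ₂ / cos²φ₁ = 7.9  ⇒  cos φ₁ = cos 3.3° / √7.9 = 0.9983/2.811 = 0.3552.
φ₁ = arccos(0.3552) ≈ 69.2°.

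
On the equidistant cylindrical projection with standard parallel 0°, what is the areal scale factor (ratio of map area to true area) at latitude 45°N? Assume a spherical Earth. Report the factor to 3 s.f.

1.41

In the plate carrée (x = Rλ, y = Rφ), meridians are true-scale (h = 1) and parallels are stretched by k = sec φ.
Areal scale = h·k = 1 × sec φ; at 45°, h = 1.000, k = 1.414, so h·k = 1.414.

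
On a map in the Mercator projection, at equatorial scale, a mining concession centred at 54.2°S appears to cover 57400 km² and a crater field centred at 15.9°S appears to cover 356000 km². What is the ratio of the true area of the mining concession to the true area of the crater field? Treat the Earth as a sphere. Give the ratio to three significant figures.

On Mercator the areal scale is sec²φ, so true area = apparent × cos²φ.
True area of mining concession: 57400 × cos²(54.2°) = 57400 × 0.3422 = 19640 km².
True area of crater field: 356000 × cos²(15.9°) = 356000 × 0.9249 = 329300 km².
Ratio = 19640 / 329300 ≈ 0.0596.

0.0596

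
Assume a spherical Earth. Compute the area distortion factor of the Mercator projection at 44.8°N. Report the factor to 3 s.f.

1.99

The Mercator projection is conformal; its linear scale factor is the same in every direction and equals sec φ = 1/cos φ.
Areal scale = k² = sec²φ = 1/cos²(44.8°) = 1/0.7096² = 1.986.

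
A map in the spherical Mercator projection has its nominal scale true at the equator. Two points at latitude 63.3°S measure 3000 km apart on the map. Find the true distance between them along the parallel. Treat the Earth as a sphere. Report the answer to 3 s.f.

1350 km

Mercator is conformal, so the point scale is isotropic: h = k = sec φ = 1/cos φ.
Along the parallel at 63.3°, map distances are exaggerated by k = sec 63.3° = 2.226.
True distance = 3000 / 2.226 = 3000 × cos 63.3° ≈ 1350 km.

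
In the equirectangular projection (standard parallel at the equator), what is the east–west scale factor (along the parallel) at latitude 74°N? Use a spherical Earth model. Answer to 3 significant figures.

For the equirectangular projection with φ₀ = 0 (plate carrée), h = 1 along meridians and k = sec φ along parallels.
k = 1/cos 74° = 1/0.2756 = 3.628.

3.63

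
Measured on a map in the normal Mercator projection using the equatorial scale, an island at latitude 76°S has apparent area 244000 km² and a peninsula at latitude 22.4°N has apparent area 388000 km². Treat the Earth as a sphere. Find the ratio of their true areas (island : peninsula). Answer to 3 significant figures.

Mercator's areal exaggeration is sec²φ; hence true area = (apparent area) · cos²φ.
True area of island: 244000 × cos²(76°) = 244000 × 0.05853 = 14280 km².
True area of peninsula: 388000 × cos²(22.4°) = 388000 × 0.8548 = 331700 km².
Ratio = 14280 / 331700 ≈ 0.0431.

0.0431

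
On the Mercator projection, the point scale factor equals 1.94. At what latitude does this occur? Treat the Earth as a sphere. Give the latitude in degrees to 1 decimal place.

59.0°

Mercator scale is k = sec φ = 1/cos φ.
1/cos φ = 1.94  ⇒  cos φ = 0.5155  ⇒  φ = arccos(0.5155) ≈ 59.0°.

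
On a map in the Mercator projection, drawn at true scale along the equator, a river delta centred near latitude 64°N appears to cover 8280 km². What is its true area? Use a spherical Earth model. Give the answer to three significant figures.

The Mercator projection is conformal; its linear scale factor is the same in every direction and equals sec φ = 1/cos φ.
Areal scale = k² = sec²φ = 1/cos²(64°) = 1/0.4384² = 5.204.
True area = apparent / (areal scale) = 8280 / 5.204 ≈ 1590 km².

1590 km²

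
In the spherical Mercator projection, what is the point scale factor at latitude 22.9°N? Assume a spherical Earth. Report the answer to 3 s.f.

The Mercator projection is conformal; its linear scale factor is the same in every direction and equals sec φ = 1/cos φ.
k = 1/cos 22.9° = 1/0.9212 = 1.086.

1.09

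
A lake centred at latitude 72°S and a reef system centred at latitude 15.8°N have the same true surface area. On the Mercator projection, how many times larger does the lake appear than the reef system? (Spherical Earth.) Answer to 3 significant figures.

9.70

Mercator areal scale is sec²φ.
At 72°: sec²(72°) = 1/0.3090² = 10.47.
At 15.8°: sec²(15.8°) = 1/0.9622² = 1.080.
Ratio = 10.47/1.080 = cos²(15.8°)/cos²(72°) ≈ 9.70.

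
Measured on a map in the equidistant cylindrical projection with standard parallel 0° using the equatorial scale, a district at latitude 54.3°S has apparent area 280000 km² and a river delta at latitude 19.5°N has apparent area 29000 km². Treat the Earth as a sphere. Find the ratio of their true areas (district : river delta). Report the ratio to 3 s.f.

On the plate carrée, areal scale = h·k = 1 × sec φ, so true area = apparent × cos φ.
True area of district: 280000 × cos(54.3°) = 280000 × 0.5835 = 163400 km².
True area of river delta: 29000 × cos(19.5°) = 29000 × 0.9426 = 27340 km².
Ratio = 163400 / 27340 ≈ 5.98.

5.98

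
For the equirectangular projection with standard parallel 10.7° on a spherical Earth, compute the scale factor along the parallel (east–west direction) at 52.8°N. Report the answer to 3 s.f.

1.63

With standard parallel φ₀ = 10.7°, the equirectangular projection gives x = Rλ cos φ₀, y = Rφ, so h = 1 and k = cos 10.7° / cos φ.
k = cos 10.7° / cos 52.8° = 0.9826/0.6046 = 1.625.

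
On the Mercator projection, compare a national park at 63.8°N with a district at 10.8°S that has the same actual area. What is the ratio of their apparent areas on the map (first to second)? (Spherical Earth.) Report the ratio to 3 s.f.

Mercator is conformal with k = sec φ, so areal scale = k² = sec²φ.
At 63.8°: sec²(63.8°) = 1/0.4415² = 5.130.
At 10.8°: sec²(10.8°) = 1/0.9823² = 1.036.
Ratio = 5.130/1.036 = cos²(10.8°)/cos²(63.8°) ≈ 4.95.

4.95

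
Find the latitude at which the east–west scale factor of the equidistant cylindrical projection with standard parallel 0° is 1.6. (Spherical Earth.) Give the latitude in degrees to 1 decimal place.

Plate carrée: h = 1, k = sec φ along parallels.
sec φ = 1.6  ⇒  cos φ = 0.6250  ⇒  φ ≈ 51.3°.

51.3°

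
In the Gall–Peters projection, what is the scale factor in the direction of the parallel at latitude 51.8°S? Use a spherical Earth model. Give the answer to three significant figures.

The Gall–Peters projection is cylindrical equal-area with φ₀ = 45°. Cylindrical equal-area (φ₀ = 45°): h = cos φ / cos 45° along meridians, k = cos 45° / cos φ along parallels; h·k = 1.
k = cos 45° / cos 51.8° = 0.7071/0.6184 = 1.143.

1.14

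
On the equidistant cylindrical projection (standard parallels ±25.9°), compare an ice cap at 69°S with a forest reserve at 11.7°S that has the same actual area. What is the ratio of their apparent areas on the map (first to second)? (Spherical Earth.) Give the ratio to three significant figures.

2.73

With standard parallel φ₀ = 25.9°, the equirectangular projection gives x = Rλ cos φ₀, y = Rφ, so h = 1 and k = cos 25.9° / cos φ.
Areal scale at 69°: h·k = 1.000 × 2.510 = 2.510.
Areal scale at 11.7°: h·k = 1.000 × 0.9186 = 0.9186.
Ratio = 2.510/0.9186 ≈ 2.73.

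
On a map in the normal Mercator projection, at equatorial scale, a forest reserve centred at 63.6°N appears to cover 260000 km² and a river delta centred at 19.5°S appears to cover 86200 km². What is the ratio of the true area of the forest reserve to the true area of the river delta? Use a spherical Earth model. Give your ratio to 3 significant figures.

0.671

On Mercator the areal scale is sec²φ, so true area = apparent × cos²φ.
True area of forest reserve: 260000 × cos²(63.6°) = 260000 × 0.1977 = 51400 km².
True area of river delta: 86200 × cos²(19.5°) = 86200 × 0.8886 = 76590 km².
Ratio = 51400 / 76590 ≈ 0.671.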